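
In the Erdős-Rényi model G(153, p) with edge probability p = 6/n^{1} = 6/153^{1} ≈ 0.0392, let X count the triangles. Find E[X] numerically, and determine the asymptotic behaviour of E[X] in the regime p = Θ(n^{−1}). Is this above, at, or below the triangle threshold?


Number of potential triangles: C(153, 3) = 585276.
Each occurs with probability p³ ≈ (0.0392)³ ≈ 6.03086e-05.
By linearity: E[X] = C(153, 3)·p³ ≈ 585276 · 6.03086e-05 ≈ 35.297.
Here α = 1, so p = 6/n is exactly at the triangle threshold p ~ 1/n. Asymptotically E[X] → c³/6 = 6³/6 = 36 ≈ 36.000, a bounded constant. In this regime the triangle count is asymptotically Poisson(c³/6).

E[X] ≈ 35.297; in regime p = Θ(1/n^{1}) E[X] stays bounded (at the triangle threshold p ~ 1/n).


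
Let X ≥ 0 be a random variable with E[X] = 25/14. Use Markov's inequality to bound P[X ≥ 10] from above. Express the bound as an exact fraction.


μ = E[X] = 25/14, a = 10.
Markov: P[X ≥ 10] ≤ μ/a = (25/14)/10 = 5/28.
Numerically: ≈ 0.179.
(Since a = 10 > μ = 1.786, the bound 5/28 is < 1 and informative.)

P[X ≥ 10] ≤ 5/28 ≈ 0.179.


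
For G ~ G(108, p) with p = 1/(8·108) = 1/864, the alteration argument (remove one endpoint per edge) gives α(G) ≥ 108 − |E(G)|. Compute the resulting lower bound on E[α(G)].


E[|E(G)|] = C(108, 2)·p = 5778 · (1/864) = 107/16.
E[α(G)] ≥ n − E[|E(G)|] = 108 − 107/16 = 1621/16.
Numerically: ≈ 101.312500.
(This is only a lower bound; the true E[α(G)] may be larger.)

E[α(G)] ≥ 1621/16 ≈ 101.312500.


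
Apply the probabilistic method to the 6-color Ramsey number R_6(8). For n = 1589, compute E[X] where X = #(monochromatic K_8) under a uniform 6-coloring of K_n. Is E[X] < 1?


E[X] = C(1589, 8) · 6^{1 − 28} = 990389025825605844438 · 6^{−27} = 990389025825605844438/1023490369077469249536.
As a reduced fraction: E[X] = 165064837637600974073/170581728179578208256 ≈ 0.968.
Is E[X] < 1? YES.
Since E[X] < 1, there exists a 6-coloring of K_{1589} with no monochromatic K_8; hence R_6(8) > 1589.

E[X] = 165064837637600974073/170581728179578208256 ≈ 0.968; E[X] < 1, so R_6(8) > 1589.


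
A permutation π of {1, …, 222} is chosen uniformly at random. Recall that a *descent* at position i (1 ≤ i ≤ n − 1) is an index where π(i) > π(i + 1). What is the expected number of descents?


Write X = Σ X_I over i = 1, …, 221, with X_I the indicator of one descent.
There are 221 indicators.
For each fixed i, the pair (π(i), π(i+1)) is a uniformly random ordered pair of distinct values from {1, …, 222}; by symmetry P[π(i) > π(i+1)] = 1/2.
By linearity: E[X] = 221 · (1/2) = (222 − 1) · (1/2) = 221/2 ≈ 110.50000.

E[X] = 221/2 = 110.50000.


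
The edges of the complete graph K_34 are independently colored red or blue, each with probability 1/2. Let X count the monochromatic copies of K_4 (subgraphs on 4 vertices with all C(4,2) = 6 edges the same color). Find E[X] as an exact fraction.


Let X = Σ_S X_S over the C(34, 4) = 46376 subsets S of size 4, where X_S = 1 if the K_4 on S is monochromatic.
For a fixed S, the K_4 on S has C(4, 2) = 6 edges. P[all 6 edges red] = (1/2)^6, and likewise for blue, so P[monochromatic] = 2·(1/2)^6 = 2^{1 − 6} = 1/32.
Summing: E[X] = C(34, 4) · 2^{1 − 6} = 46376 · 1/32 = 5797/4.
Numerically: E[X] ≈ 1449.2500.

E[X] = C(34,4)·2^(1−C(4,2)) = 5797/4 ≈ 1449.2500.


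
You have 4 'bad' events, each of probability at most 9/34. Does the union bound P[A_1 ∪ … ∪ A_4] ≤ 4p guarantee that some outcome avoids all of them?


Union bound: P[∪_{i=1}^{4} A_i] ≤ Σ_i P[A_i] ≤ 4·p = 4·(9/34) = 18/17.
Numerically: 18/17 ≈ 1.058824.
Is 18/17 < 1? NO.
Since the bound 18/17 is ≥ 1, the union bound is uninformative here; it does NOT by itself certify existence.

4·p = 18/17 ≈ 1.058824; existence NOT certified by the union bound.


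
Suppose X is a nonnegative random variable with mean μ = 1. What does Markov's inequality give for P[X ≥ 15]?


μ = E[X] = 1, a = 15.
Markov: P[X ≥ 15] ≤ μ/a = (1)/15 = 1/15.
Numerically: ≈ 0.067.
(Since a = 15 > μ = 1.000, the bound 1/15 is < 1 and informative.)

P[X ≥ 15] ≤ 1/15 ≈ 0.067.


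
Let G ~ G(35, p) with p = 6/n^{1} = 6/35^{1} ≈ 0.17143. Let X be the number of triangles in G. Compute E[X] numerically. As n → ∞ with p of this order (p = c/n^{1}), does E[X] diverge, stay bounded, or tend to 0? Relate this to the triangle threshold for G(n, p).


Number of potential triangles: C(35, 3) = 6545.
Each occurs with probability p³ ≈ (0.17143)³ ≈ 5.0379009e-03.
By linearity: E[X] = C(35, 3)·p³ ≈ 6545 · 5.0379009e-03 ≈ 32.97306.
Here α = 1, so p = 6/n is exactly at the triangle threshold p ~ 1/n. Asymptotically E[X] → c³/6 = 6³/6 = 36 ≈ 36.00000, a bounded constant. In this regime the triangle count is asymptotically Poisson(c³/6).

E[X] ≈ 32.97306; in regime p = Θ(1/n^{1}) E[X] stays bounded (at the triangle threshold p ~ 1/n).


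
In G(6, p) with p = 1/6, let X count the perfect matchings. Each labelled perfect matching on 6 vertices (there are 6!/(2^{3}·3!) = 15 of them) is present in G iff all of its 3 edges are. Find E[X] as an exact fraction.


K_6 has 6!/(2^{3}·3!) = 15 labelled perfect matchings.
For each such perfect matching H, let X_H = 1 if all 3 edges of H are present in G. Then P[X_H = 1] = p^{3} = (1/6)^{3} = 1/216.
By linearity: E[X] = Σ_H E[X_H] = 15 · p^{3} = 15 · 1/216 = 5/72.
Numerically: E[X] ≈ 0.06944.

E[X] = 15 · (1/6)^{3} = 5/72 ≈ 0.06944.


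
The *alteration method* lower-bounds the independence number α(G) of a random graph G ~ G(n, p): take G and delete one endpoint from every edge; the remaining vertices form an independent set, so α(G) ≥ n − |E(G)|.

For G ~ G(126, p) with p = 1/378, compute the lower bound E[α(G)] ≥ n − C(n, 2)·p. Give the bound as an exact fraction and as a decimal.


E[|E(G)|] = C(126, 2)·p = 7875 · (1/378) = 125/6.
E[α(G)] ≥ n − E[|E(G)|] = 126 − 125/6 = 631/6.
Numerically: ≈ 105.166667.
(This is only a lower bound; the true E[α(G)] may be larger.)

E[α(G)] ≥ 631/6 ≈ 105.166667.


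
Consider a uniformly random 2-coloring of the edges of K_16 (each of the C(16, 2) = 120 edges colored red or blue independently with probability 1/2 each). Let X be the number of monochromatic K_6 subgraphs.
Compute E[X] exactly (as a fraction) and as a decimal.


Let X = Σ_S X_S over the C(16, 6) = 8008 subsets S of size 6, where X_S = 1 if the K_6 on S is monochromatic.
For a fixed S, the K_6 on S has C(6, 2) = 15 edges. P[all 15 edges red] = (1/2)^15, and likewise for blue, so P[monochromatic] = 2·(1/2)^15 = 2^{1 − 15} = 1/16384.
By linearity: E[X] = C(16, 6) · 2^{1 − 15} = 8008 · 1/16384 = 1001/2048.
Numerically: E[X] ≈ 0.488770.

E[X] = C(16,6)·2^(1−C(6,2)) = 1001/2048 ≈ 0.488770.


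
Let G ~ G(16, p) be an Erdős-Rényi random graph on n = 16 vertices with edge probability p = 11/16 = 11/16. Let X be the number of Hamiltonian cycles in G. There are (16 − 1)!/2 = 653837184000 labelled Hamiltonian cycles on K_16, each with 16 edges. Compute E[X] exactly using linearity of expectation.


K_16 has (16 − 1)!/2 = 653837184000 labelled Hamiltonian cycles.
For each such Hamiltonian cycle H, let X_H = 1 if all 16 edges of H are present in G. Then P[X_H = 1] = p^{16} = (11/16)^{16} = 45949729863572161/18446744073709551616.
By linearity: E[X] = Σ_H E[X_H] = 653837184000 · p^{16} = 653837184000 · 45949729863572161/18446744073709551616 = 29339494120662818290072875/18014398509481984.
Numerically: E[X] ≈ 1.63e+09.

E[X] = 653837184000 · (11/16)^{16} = 29339494120662818290072875/18014398509481984 ≈ 1.63e+09.


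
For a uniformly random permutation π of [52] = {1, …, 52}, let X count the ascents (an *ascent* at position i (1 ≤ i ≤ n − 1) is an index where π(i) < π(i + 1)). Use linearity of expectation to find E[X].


Write X = Σ X_I over i = 1, …, 51, with X_I the indicator of one ascent.
There are 51 indicators.
For each fixed i, the pair (π(i), π(i+1)) is a uniformly random ordered pair of distinct values from {1, …, 52}; by symmetry P[π(i) < π(i+1)] = 1/2.
By linearity: E[X] = 51 · (1/2) = (52 − 1) · (1/2) = 51/2 ≈ 25.500.

E[X] = 51/2 = 25.500.


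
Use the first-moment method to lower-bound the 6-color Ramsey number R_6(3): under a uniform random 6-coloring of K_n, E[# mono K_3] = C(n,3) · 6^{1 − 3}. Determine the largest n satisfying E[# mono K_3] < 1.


We need C(n, 3) · 6^{1 − 3} < 1, i.e. C(n, 3) < 6^{3 − 1} = 36.
Check values of n near the boundary:
  n = 6: C(6, 3) = 20; 20 < 36? YES
  n = 7: C(7, 3) = 35; 35 < 36? YES
  n = 8: C(8, 3) = 56; 56 < 36? NO
  n = 9: C(9, 3) = 84; 84 < 36? NO
The largest n with C(n, 3) < 36 is n = 7 (where E[X] = 35/36 ≈ 0.9722). Hence R_6(3) > 7, i.e. R_6(3) ≥ 8.

Largest n = 7; hence R_6(3) > 7.


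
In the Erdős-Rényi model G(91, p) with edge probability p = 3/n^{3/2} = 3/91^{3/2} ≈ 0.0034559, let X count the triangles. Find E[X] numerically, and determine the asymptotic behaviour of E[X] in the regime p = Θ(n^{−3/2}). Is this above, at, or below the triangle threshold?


Number of potential triangles: C(91, 3) = 121485.
Each occurs with probability p³ ≈ (0.0034559)³ ≈ 4.1274089e-08.
By linearity: E[X] = C(91, 3)·p³ ≈ 121485 · 4.1274089e-08 ≈ 0.00501.
Since α = 3/2 > 1, p = c/n^{3/2} = o(1/n) is below the triangle threshold p ~ 1/n. Asymptotically E[X] ~ (c³/6)·n^{3(1−α)} = (3³/6)·n^{-1.5} → 0, so by Markov's inequality G has no triangles w.h.p.

E[X] ≈ 0.00501; in regime p = Θ(1/n^{3/2}) E[X] tends to 0 (below the triangle threshold p ~ 1/n).


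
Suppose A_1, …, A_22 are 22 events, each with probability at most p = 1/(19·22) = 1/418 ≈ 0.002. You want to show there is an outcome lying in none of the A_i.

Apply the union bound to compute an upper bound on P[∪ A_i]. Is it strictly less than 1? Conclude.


Union bound: P[∪_{i=1}^{22} A_i] ≤ Σ_i P[A_i] ≤ 22·p = 22·(1/418) = 1/19.
Numerically: 1/19 ≈ 0.053.
Is 1/19 < 1? YES.
Since P[∪ A_i] ≤ 1/19 < 1, the complement has P[∩ A_i^c] ≥ 1 − 1/19 = 18/19 > 0, so some outcome avoids every A_i.

22·p = 1/19 ≈ 0.053; existence CERTIFIED by the union bound.


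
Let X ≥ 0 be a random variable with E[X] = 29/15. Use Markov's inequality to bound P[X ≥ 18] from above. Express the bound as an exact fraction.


μ = E[X] = 29/15, a = 18.
Markov: P[X ≥ 18] ≤ μ/a = (29/15)/18 = 29/270.
Numerically: ≈ 0.1074.
(Since a = 18 > μ = 1.9333, the bound 29/270 is < 1 and informative.)

P[X ≥ 18] ≤ 29/270 ≈ 0.1074.


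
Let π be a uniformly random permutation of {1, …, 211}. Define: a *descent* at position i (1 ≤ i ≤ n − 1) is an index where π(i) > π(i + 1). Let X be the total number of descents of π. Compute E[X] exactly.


Write X = Σ X_I over i = 1, …, 210, with X_I the indicator of one descent.
There are 210 indicators.
For each fixed i, the pair (π(i), π(i+1)) is a uniformly random ordered pair of distinct values from {1, …, 211}; by symmetry P[π(i) > π(i+1)] = 1/2.
By linearity: E[X] = 210 · (1/2) = (211 − 1) · (1/2) = 105 ≈ 105.000000.

E[X] = 105 = 105.000000.


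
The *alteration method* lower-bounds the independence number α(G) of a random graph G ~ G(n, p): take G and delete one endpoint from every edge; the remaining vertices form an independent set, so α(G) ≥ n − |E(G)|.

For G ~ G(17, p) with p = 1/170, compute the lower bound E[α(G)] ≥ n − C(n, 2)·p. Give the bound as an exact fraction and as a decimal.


E[|E(G)|] = C(17, 2)·p = 136 · (1/170) = 4/5.
E[α(G)] ≥ n − E[|E(G)|] = 17 − 4/5 = 81/5.
Numerically: ≈ 16.20000.
(This is only a lower bound; the true E[α(G)] may be larger.)

E[α(G)] ≥ 81/5 ≈ 16.20000.


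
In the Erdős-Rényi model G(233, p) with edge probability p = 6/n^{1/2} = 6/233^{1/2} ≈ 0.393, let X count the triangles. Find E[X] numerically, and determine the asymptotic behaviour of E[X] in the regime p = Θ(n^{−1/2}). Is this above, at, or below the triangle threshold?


Number of potential triangles: C(233, 3) = 2081156.
Each occurs with probability p³ ≈ (0.393)³ ≈ 6.07323e-02.
By linearity: E[X] = C(233, 3)·p³ ≈ 2081156 · 6.07323e-02 ≈ 126393.432.
Since α = 1/2 < 1, p = c/n^{1/2} ≫ 1/n is above the triangle threshold p ~ 1/n. Asymptotically E[X] ~ (c³/6)·n^{3(1−α)} = (6³/6)·n^{1.5} → ∞; triangles are abundant w.h.p.

E[X] ≈ 126393.432; in regime p = Θ(1/n^{1/2}) E[X] diverges (above the triangle threshold p ~ 1/n).


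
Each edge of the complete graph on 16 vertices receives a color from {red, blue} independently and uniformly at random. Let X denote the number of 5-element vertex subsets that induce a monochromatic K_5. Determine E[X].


Let X = Σ_S X_S over the C(16, 5) = 4368 subsets S of size 5, where X_S = 1 if the K_5 on S is monochromatic.
For a fixed S, the K_5 on S has C(5, 2) = 10 edges. P[all 10 edges red] = (1/2)^10, and likewise for blue, so P[monochromatic] = 2·(1/2)^10 = 2^{1 − 10} = 1/512.
By linearity: E[X] = C(16, 5) · 2^{1 − 10} = 4368 · 1/512 = 273/32.
Numerically: E[X] ≈ 8.53125.

E[X] = C(16,5)·2^(1−C(5,2)) = 273/32 ≈ 8.53125.


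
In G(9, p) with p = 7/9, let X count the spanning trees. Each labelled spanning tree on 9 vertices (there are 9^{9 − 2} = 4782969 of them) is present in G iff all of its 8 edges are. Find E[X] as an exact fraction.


K_9 has 9^{9 − 2} = 4782969 labelled spanning trees.
For each such spanning tree H, let X_H = 1 if all 8 edges of H are present in G. Then P[X_H = 1] = p^{8} = (7/9)^{8} = 5764801/43046721.
By linearity: E[X] = Σ_H E[X_H] = 4782969 · p^{8} = 4782969 · 5764801/43046721 = 5764801/9.
Numerically: E[X] ≈ 640533.

E[X] = 4782969 · (7/9)^{8} = 5764801/9 ≈ 640533.


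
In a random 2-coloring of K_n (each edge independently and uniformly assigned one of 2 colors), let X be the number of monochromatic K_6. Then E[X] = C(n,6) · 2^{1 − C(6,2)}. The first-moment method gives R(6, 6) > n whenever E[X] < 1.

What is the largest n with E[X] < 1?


We need C(n, 6) · 2^{1 − 15} < 1, i.e. C(n, 6) < 2^{15 − 1} = 16384.
Check values of n near the boundary:
  n = 12: C(12, 6) = 924; 924 < 16384? YES
  n = 13: C(13, 6) = 1716; 1716 < 16384? YES
  n = 14: C(14, 6) = 3003; 3003 < 16384? YES
  n = 15: C(15, 6) = 5005; 5005 < 16384? YES
  n = 16: C(16, 6) = 8008; 8008 < 16384? YES
  n = 17: C(17, 6) = 12376; 12376 < 16384? YES
  n = 18: C(18, 6) = 18564; 18564 < 16384? NO
  n = 19: C(19, 6) = 27132; 27132 < 16384? NO
The largest n with C(n, 6) < 16384 is n = 17 (where E[X] = 1547/2048 ≈ 0.7553711). Hence R(6, 6) > 17, i.e. R(6, 6) ≥ 18.

Largest n = 17; hence R(6, 6) > 17.


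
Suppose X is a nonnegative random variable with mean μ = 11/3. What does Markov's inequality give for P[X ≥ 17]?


μ = E[X] = 11/3, a = 17.
Markov: P[X ≥ 17] ≤ μ/a = (11/3)/17 = 11/51.
Numerically: ≈ 0.216.
(Since a = 17 > μ = 3.667, the bound 11/51 is < 1 and informative.)

P[X ≥ 17] ≤ 11/51 ≈ 0.216.


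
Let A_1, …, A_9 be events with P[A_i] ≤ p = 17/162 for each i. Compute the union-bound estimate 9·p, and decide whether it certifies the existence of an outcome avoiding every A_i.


Union bound: P[∪_{i=1}^{9} A_i] ≤ Σ_i P[A_i] ≤ 9·p = 9·(17/162) = 17/18.
Numerically: 17/18 ≈ 0.944444.
Is 17/18 < 1? YES.
Since P[∪ A_i] ≤ 17/18 < 1, the complement has P[∩ A_i^c] ≥ 1 − 17/18 = 1/18 > 0, so some outcome avoids every A_i.

9·p = 17/18 ≈ 0.944444; existence CERTIFIED by the union bound.


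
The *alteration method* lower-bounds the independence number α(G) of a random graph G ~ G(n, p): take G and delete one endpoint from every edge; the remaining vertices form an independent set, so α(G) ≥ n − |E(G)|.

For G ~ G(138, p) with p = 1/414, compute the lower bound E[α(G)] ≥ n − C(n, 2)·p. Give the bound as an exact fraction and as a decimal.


E[|E(G)|] = C(138, 2)·p = 9453 · (1/414) = 137/6.
E[α(G)] ≥ n − E[|E(G)|] = 138 − 137/6 = 691/6.
Numerically: ≈ 115.1667.
(This is only a lower bound; the true E[α(G)] may be larger.)

E[α(G)] ≥ 691/6 ≈ 115.1667.


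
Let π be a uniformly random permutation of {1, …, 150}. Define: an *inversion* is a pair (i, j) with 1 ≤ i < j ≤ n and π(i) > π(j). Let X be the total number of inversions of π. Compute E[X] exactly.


Write X = Σ X_I over the C(150, 2) = 11175 pairs i < j, with X_I the indicator of one inversion.
There are 11175 indicators.
For each fixed pair i < j, the values π(i) and π(j) are two distinct elements of {1, …, 150} in uniformly random order; by symmetry P[π(i) > π(j)] = 1/2.
By linearity: E[X] = 11175 · (1/2) = C(150, 2) · (1/2) = 11175/2 = 11175/2 ≈ 5587.5000.

E[X] = 11175/2 = 5587.5000.


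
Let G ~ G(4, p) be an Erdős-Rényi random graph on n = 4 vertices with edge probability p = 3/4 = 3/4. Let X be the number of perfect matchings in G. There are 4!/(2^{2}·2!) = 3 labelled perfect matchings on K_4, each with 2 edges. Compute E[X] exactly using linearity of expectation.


K_4 has 4!/(2^{2}·2!) = 3 labelled perfect matchings.
For each such perfect matching H, let X_H = 1 if all 2 edges of H are present in G. Then P[X_H = 1] = p^{2} = (3/4)^{2} = 9/16.
By linearity: E[X] = Σ_H E[X_H] = 3 · p^{2} = 3 · 9/16 = 27/16.
Numerically: E[X] ≈ 1.69.

E[X] = 3 · (3/4)^{2} = 27/16 ≈ 1.69.


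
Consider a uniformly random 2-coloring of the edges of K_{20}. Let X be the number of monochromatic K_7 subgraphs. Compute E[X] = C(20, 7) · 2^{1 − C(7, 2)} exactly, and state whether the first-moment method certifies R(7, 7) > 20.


E[X] = C(20, 7) · 2^{1 − 21} = 77520 · 2^{−20} = 77520/1048576.
As a reduced fraction: E[X] = 4845/65536 ≈ 0.0739.
Is E[X] < 1? YES.
Since E[X] < 1, there exists a 2-coloring of K_{20} with no monochromatic K_7; hence R(7, 7) > 20.

E[X] = 4845/65536 ≈ 0.0739; E[X] < 1, so R(7, 7) > 20.


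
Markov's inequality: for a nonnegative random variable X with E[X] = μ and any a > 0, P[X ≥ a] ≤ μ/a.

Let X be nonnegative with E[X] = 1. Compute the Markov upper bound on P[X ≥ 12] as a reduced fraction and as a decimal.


μ = E[X] = 1, a = 12.
Markov: P[X ≥ 12] ≤ μ/a = (1)/12 = 1/12.
Numerically: ≈ 0.0833.
(Since a = 12 > μ = 1.0000, the bound 1/12 is < 1 and informative.)

P[X ≥ 12] ≤ 1/12 ≈ 0.0833.


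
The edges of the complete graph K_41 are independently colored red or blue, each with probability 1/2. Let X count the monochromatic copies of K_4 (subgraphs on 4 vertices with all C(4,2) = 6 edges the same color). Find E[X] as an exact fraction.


Let X = Σ_S X_S over the C(41, 4) = 101270 subsets S of size 4, where X_S = 1 if the K_4 on S is monochromatic.
For a fixed S, the K_4 on S has C(4, 2) = 6 edges. P[all 6 edges red] = (1/2)^6, and likewise for blue, so P[monochromatic] = 2·(1/2)^6 = 2^{1 − 6} = 1/32.
By linearity of expectation: E[X] = C(41, 4) · 2^{1 − 6} = 101270 · 1/32 = 50635/16.
Numerically: E[X] ≈ 3164.68750.

E[X] = C(41,4)·2^(1−C(4,2)) = 50635/16 ≈ 3164.68750.


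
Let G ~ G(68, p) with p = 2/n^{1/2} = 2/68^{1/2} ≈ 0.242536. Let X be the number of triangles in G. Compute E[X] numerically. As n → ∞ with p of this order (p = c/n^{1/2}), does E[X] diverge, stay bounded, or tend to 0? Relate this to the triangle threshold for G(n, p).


Number of potential triangles: C(68, 3) = 50116.
Each occurs with probability p³ ≈ (0.242536)³ ≈ 1.42668015e-02.
By linearity: E[X] = C(68, 3)·p³ ≈ 50116 · 1.42668015e-02 ≈ 714.995023.
Since α = 1/2 < 1, p = c/n^{1/2} ≫ 1/n is above the triangle threshold p ~ 1/n. Asymptotically E[X] ~ (c³/6)·n^{3(1−α)} = (2³/6)·n^{1.5} → ∞; triangles are abundant w.h.p.

E[X] ≈ 714.995023; in regime p = Θ(1/n^{1/2}) E[X] diverges (above the triangle threshold p ~ 1/n).


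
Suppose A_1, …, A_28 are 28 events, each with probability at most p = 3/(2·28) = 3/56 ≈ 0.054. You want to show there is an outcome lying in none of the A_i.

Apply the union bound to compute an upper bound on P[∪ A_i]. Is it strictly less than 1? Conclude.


Union bound: P[∪_{i=1}^{28} A_i] ≤ Σ_i P[A_i] ≤ 28·p = 28·(3/56) = 3/2.
Numerically: 3/2 ≈ 1.500.
Is 3/2 < 1? NO.
Since the bound 3/2 is ≥ 1, the union bound is uninformative here; it does NOT by itself certify existence.

28·p = 3/2 ≈ 1.500; existence NOT certified by the union bound.


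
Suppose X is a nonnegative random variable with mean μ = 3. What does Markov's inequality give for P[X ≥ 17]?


μ = E[X] = 3, a = 17.
Markov: P[X ≥ 17] ≤ μ/a = (3)/17 = 3/17.
Numerically: ≈ 0.17647.
(Since a = 17 > μ = 3.00000, the bound 3/17 is < 1 and informative.)

P[X ≥ 17] ≤ 3/17 ≈ 0.17647.


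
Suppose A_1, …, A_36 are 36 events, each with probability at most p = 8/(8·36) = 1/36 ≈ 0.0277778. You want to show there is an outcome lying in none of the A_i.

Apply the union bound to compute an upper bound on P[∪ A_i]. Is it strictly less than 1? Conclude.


Union bound: P[∪_{i=1}^{36} A_i] ≤ Σ_i P[A_i] ≤ 36·p = 36·(1/36) = 1.
Numerically: 1 ≈ 1.0000000.
Is 1 < 1? NO.
Since the bound 1 is ≥ 1, the union bound is uninformative here; it does NOT by itself certify existence.

36·p = 1 ≈ 1.0000000; existence NOT certified by the union bound.


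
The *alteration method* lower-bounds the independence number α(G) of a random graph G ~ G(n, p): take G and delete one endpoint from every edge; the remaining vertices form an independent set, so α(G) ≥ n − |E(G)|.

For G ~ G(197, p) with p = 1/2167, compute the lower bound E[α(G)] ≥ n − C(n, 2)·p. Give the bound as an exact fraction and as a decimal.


E[|E(G)|] = C(197, 2)·p = 19306 · (1/2167) = 98/11.
E[α(G)] ≥ n − E[|E(G)|] = 197 − 98/11 = 2069/11.
Numerically: ≈ 188.0909.
(This is only a lower bound; the true E[α(G)] may be larger.)

E[α(G)] ≥ 2069/11 ≈ 188.0909.


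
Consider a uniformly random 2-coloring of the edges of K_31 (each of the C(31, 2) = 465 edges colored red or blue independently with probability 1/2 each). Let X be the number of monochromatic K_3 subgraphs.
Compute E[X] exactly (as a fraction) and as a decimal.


Let X = Σ_S X_S over the C(31, 3) = 4495 subsets S of size 3, where X_S = 1 if the K_3 on S is monochromatic.
For a fixed S, the K_3 on S has C(3, 2) = 3 edges. P[all 3 edges red] = (1/2)^3, and likewise for blue, so P[monochromatic] = 2·(1/2)^3 = 2^{1 − 3} = 1/4.
By linearity: E[X] = C(31, 3) · 2^{1 − 3} = 4495 · 1/4 = 4495/4.
Numerically: E[X] ≈ 1123.7500.

E[X] = C(31,3)·2^(1−C(3,2)) = 4495/4 ≈ 1123.7500.


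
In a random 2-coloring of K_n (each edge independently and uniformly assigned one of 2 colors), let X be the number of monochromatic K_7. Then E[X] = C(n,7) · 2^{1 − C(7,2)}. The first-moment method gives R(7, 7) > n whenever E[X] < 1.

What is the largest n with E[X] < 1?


We need C(n, 7) · 2^{1 − 21} < 1, i.e. C(n, 7) < 2^{21 − 1} = 1048576.
Check values of n near the boundary:
  n = 23: C(23, 7) = 245157; 245157 < 1048576? YES
  n = 24: C(24, 7) = 346104; 346104 < 1048576? YES
  n = 25: C(25, 7) = 480700; 480700 < 1048576? YES
  n = 26: C(26, 7) = 657800; 657800 < 1048576? YES
  n = 27: C(27, 7) = 888030; 888030 < 1048576? YES
  n = 28: C(28, 7) = 1184040; 1184040 < 1048576? NO
  n = 29: C(29, 7) = 1560780; 1560780 < 1048576? NO
The largest n with C(n, 7) < 1048576 is n = 27 (where E[X] = 444015/524288 ≈ 0.8469). Hence R(7, 7) > 27, i.e. R(7, 7) ≥ 28.

Largest n = 27; hence R(7, 7) > 27.


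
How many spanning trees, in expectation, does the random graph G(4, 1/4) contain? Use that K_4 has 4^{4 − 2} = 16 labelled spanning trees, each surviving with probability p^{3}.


K_4 has 4^{4 − 2} = 16 labelled spanning trees.
For each such spanning tree H, let X_H = 1 if all 3 edges of H are present in G. Then P[X_H = 1] = p^{3} = (1/4)^{3} = 1/64.
By linearity: E[X] = Σ_H E[X_H] = 16 · p^{3} = 16 · 1/64 = 1/4.
Numerically: E[X] ≈ 0.25.

E[X] = 16 · (1/4)^{3} = 1/4 ≈ 0.25.


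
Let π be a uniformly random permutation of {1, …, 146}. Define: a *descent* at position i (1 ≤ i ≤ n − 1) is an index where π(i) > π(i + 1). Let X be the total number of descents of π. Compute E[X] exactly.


Write X = Σ X_I over i = 1, …, 145, with X_I the indicator of one descent.
There are 145 indicators.
For each fixed i, the pair (π(i), π(i+1)) is a uniformly random ordered pair of distinct values from {1, …, 146}; by symmetry P[π(i) > π(i+1)] = 1/2.
By linearity: E[X] = 145 · (1/2) = (146 − 1) · (1/2) = 145/2 ≈ 72.500.

E[X] = 145/2 = 72.500.


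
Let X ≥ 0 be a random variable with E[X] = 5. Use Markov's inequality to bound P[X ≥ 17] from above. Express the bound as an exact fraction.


μ = E[X] = 5, a = 17.
Markov: P[X ≥ 17] ≤ μ/a = (5)/17 = 5/17.
Numerically: ≈ 0.294.
(Since a = 17 > μ = 5.000, the bound 5/17 is < 1 and informative.)

P[X ≥ 17] ≤ 5/17 ≈ 0.294.


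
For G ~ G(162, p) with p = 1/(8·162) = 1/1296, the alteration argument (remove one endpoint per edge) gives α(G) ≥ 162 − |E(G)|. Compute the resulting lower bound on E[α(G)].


E[|E(G)|] = C(162, 2)·p = 13041 · (1/1296) = 161/16.
E[α(G)] ≥ n − E[|E(G)|] = 162 − 161/16 = 2431/16.
Numerically: ≈ 151.93750.
(This is only a lower bound; the true E[α(G)] may be larger.)

E[α(G)] ≥ 2431/16 ≈ 151.93750.


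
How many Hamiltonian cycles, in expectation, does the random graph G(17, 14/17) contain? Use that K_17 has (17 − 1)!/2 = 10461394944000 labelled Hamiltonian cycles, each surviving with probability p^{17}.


K_17 has (17 − 1)!/2 = 10461394944000 labelled Hamiltonian cycles.
For each such Hamiltonian cycle H, let X_H = 1 if all 17 edges of H are present in G. Then P[X_H = 1] = p^{17} = (14/17)^{17} = 30491346729331195904/827240261886336764177.
By linearity: E[X] = Σ_H E[X_H] = 10461394944000 · p^{17} = 10461394944000 · 30491346729331195904/827240261886336764177 = 318982020509976309331579109376000/827240261886336764177.
Numerically: E[X] ≈ 3.856e+11.

E[X] = 10461394944000 · (14/17)^{17} = 318982020509976309331579109376000/827240261886336764177 ≈ 3.856e+11.


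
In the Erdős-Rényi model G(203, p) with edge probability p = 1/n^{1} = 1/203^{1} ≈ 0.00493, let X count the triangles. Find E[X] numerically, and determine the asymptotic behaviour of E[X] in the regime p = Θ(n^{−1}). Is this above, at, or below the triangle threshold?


Number of potential triangles: C(203, 3) = 1373701.
Each occurs with probability p³ ≈ (0.00493)³ ≈ 1.19540e-07.
By linearity: E[X] = C(203, 3)·p³ ≈ 1373701 · 1.19540e-07 ≈ 0.164.
Here α = 1, so p = 1/n is exactly at the triangle threshold p ~ 1/n. Asymptotically E[X] → c³/6 = 1³/6 = 1/6 ≈ 0.167, a bounded constant. In this regime the triangle count is asymptotically Poisson(c³/6).

E[X] ≈ 0.164; in regime p = Θ(1/n^{1}) E[X] stays bounded (at the triangle threshold p ~ 1/n).


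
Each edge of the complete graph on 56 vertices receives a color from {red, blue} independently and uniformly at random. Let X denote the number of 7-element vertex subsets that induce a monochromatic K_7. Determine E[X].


Let X = Σ_S X_S over the C(56, 7) = 231917400 subsets S of size 7, where X_S = 1 if the K_7 on S is monochromatic.
For a fixed S, the K_7 on S has C(7, 2) = 21 edges. P[all 21 edges red] = (1/2)^21, and likewise for blue, so P[monochromatic] = 2·(1/2)^21 = 2^{1 − 21} = 1/1048576.
By linearity of expectation: E[X] = C(56, 7) · 2^{1 − 21} = 231917400 · 1/1048576 = 28989675/131072.
Numerically: E[X] ≈ 221.1737.

E[X] = C(56,7)·2^(1−C(7,2)) = 28989675/131072 ≈ 221.1737.


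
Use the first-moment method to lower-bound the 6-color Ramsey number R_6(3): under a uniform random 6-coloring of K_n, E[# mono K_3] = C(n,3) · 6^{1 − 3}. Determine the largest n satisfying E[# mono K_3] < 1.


We need C(n, 3) · 6^{1 − 3} < 1, i.e. C(n, 3) < 6^{3 − 1} = 36.
Check values of n near the boundary:
  n = 3: C(3, 3) = 1; 1 < 36? YES
  n = 4: C(4, 3) = 4; 4 < 36? YES
  n = 5: C(5, 3) = 10; 10 < 36? YES
  n = 6: C(6, 3) = 20; 20 < 36? YES
  n = 7: C(7, 3) = 35; 35 < 36? YES
  n = 8: C(8, 3) = 56; 56 < 36? NO
  n = 9: C(9, 3) = 84; 84 < 36? NO
The largest n with C(n, 3) < 36 is n = 7 (where E[X] = 35/36 ≈ 0.9722). Hence R_6(3) > 7, i.e. R_6(3) ≥ 8.

Largest n = 7; hence R_6(3) > 7.


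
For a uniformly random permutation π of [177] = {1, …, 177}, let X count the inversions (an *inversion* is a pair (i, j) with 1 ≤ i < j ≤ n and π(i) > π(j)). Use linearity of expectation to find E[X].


Write X = Σ X_I over the C(177, 2) = 15576 pairs i < j, with X_I the indicator of one inversion.
There are 15576 indicators.
For each fixed pair i < j, the values π(i) and π(j) are two distinct elements of {1, …, 177} in uniformly random order; by symmetry P[π(i) > π(j)] = 1/2.
By linearity: E[X] = 15576 · (1/2) = C(177, 2) · (1/2) = 15576/2 = 7788 ≈ 7788.0000.

E[X] = 7788 = 7788.0000.


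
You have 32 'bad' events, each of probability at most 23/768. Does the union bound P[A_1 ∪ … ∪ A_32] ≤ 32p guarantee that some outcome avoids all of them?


Union bound: P[∪_{i=1}^{32} A_i] ≤ Σ_i P[A_i] ≤ 32·p = 32·(23/768) = 23/24.
Numerically: 23/24 ≈ 0.9583333.
Is 23/24 < 1? YES.
Since P[∪ A_i] ≤ 23/24 < 1, the complement has P[∩ A_i^c] ≥ 1 − 23/24 = 1/24 > 0, so some outcome avoids every A_i.

32·p = 23/24 ≈ 0.9583333; existence CERTIFIED by the union bound.


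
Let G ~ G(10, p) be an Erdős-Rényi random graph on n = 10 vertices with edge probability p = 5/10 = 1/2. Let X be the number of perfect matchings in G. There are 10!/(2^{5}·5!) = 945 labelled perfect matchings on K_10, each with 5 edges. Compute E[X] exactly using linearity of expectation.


K_10 has 10!/(2^{5}·5!) = 945 labelled perfect matchings.
For each such perfect matching H, let X_H = 1 if all 5 edges of H are present in G. Then P[X_H = 1] = p^{5} = (1/2)^{5} = 1/32.
By linearity: E[X] = Σ_H E[X_H] = 945 · p^{5} = 945 · 1/32 = 945/32.
Numerically: E[X] ≈ 29.5312.

E[X] = 945 · (1/2)^{5} = 945/32 ≈ 29.5312.


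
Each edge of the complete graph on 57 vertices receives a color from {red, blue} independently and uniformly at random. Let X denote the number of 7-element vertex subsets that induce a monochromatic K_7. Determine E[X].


Let X = Σ_S X_S over the C(57, 7) = 264385836 subsets S of size 7, where X_S = 1 if the K_7 on S is monochromatic.
For a fixed S, the K_7 on S has C(7, 2) = 21 edges. P[all 21 edges red] = (1/2)^21, and likewise for blue, so P[monochromatic] = 2·(1/2)^21 = 2^{1 − 21} = 1/1048576.
By linearity: E[X] = C(57, 7) · 2^{1 − 21} = 264385836 · 1/1048576 = 66096459/262144.
Numerically: E[X] ≈ 252.13798.

E[X] = C(57,7)·2^(1−C(7,2)) = 66096459/262144 ≈ 252.13798.


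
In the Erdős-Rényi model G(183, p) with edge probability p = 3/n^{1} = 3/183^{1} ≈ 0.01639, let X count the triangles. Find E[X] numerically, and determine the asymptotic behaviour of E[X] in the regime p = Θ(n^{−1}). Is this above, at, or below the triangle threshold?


Number of potential triangles: C(183, 3) = 1004731.
Each occurs with probability p³ ≈ (0.01639)³ ≈ 4.405655e-06.
By linearity: E[X] = C(183, 3)·p³ ≈ 1004731 · 4.405655e-06 ≈ 4.4265.
Here α = 1, so p = 3/n is exactly at the triangle threshold p ~ 1/n. Asymptotically E[X] → c³/6 = 3³/6 = 9/2 ≈ 4.5000, a bounded constant. In this regime the triangle count is asymptotically Poisson(c³/6).

E[X] ≈ 4.4265; in regime p = Θ(1/n^{1}) E[X] stays bounded (at the triangle threshold p ~ 1/n).


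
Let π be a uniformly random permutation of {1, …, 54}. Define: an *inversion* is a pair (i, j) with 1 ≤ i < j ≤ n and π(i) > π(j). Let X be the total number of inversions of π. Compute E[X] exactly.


Write X = Σ X_I over the C(54, 2) = 1431 pairs i < j, with X_I the indicator of one inversion.
There are 1431 indicators.
For each fixed pair i < j, the values π(i) and π(j) are two distinct elements of {1, …, 54} in uniformly random order; by symmetry P[π(i) > π(j)] = 1/2.
By linearity: E[X] = 1431 · (1/2) = C(54, 2) · (1/2) = 1431/2 = 1431/2 ≈ 715.500.

E[X] = 1431/2 = 715.500.


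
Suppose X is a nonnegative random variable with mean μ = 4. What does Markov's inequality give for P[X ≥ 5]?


μ = E[X] = 4, a = 5.
Markov: P[X ≥ 5] ≤ μ/a = (4)/5 = 4/5.
Numerically: ≈ 0.800.
(Since a = 5 > μ = 4.000, the bound 4/5 is < 1 and informative.)

P[X ≥ 5] ≤ 4/5 ≈ 0.800.


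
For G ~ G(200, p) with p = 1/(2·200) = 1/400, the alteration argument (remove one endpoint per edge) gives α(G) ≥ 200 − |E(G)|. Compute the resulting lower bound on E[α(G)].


E[|E(G)|] = C(200, 2)·p = 19900 · (1/400) = 199/4.
E[α(G)] ≥ n − E[|E(G)|] = 200 − 199/4 = 601/4.
Numerically: ≈ 150.250000.
(This is only a lower bound; the true E[α(G)] may be larger.)

E[α(G)] ≥ 601/4 ≈ 150.250000.


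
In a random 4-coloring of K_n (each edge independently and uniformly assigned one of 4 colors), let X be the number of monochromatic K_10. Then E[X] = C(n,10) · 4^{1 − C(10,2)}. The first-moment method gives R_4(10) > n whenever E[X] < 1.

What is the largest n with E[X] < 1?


We need C(n, 10) · 4^{1 − 45} < 1, i.e. C(n, 10) < 4^{45 − 1} = 309485009821345068724781056.
Check values of n near the boundary:
  n = 2019: C(2019, 10) = 303322949179835278009229628; 303322949179835278009229628 < 309485009821345068724781056? YES
  n = 2020: C(2020, 10) = 304832018578739931133653656; 304832018578739931133653656 < 309485009821345068724781056? YES
  n = 2021: C(2021, 10) = 306347841644770462864800616; 306347841644770462864800616 < 309485009821345068724781056? YES
  n = 2022: C(2022, 10) = 307870445231474093395937796; 307870445231474093395937796 < 309485009821345068724781056? YES
  n = 2023: C(2023, 10) = 309399856285778485315440716; 309399856285778485315440716 < 309485009821345068724781056? YES
  n = 2024: C(2024, 10) = 310936101848269937576192656; 310936101848269937576192656 < 309485009821345068724781056? NO
  n = 2025: C(2025, 10) = 312479209053472269772600560; 312479209053472269772600560 < 309485009821345068724781056? NO
  n = 2026: C(2026, 10) = 314029205130126398094885285; 314029205130126398094885285 < 309485009821345068724781056? NO
The largest n with C(n, 10) < 309485009821345068724781056 is n = 2023 (where E[X] = 77349964071444621328860179/77371252455336267181195264 ≈ 0.9997249). Hence R_4(10) > 2023, i.e. R_4(10) ≥ 2024.

Largest n = 2023; hence R_4(10) > 2023.


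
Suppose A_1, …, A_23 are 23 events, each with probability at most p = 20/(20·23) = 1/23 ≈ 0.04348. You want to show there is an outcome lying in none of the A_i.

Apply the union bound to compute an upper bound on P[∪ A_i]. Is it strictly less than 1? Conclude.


Union bound: P[∪_{i=1}^{23} A_i] ≤ Σ_i P[A_i] ≤ 23·p = 23·(1/23) = 1.
Numerically: 1 ≈ 1.00000.
Is 1 < 1? NO.
Since the bound 1 is ≥ 1, the union bound is uninformative here; it does NOT by itself certify existence.

23·p = 1 ≈ 1.00000; existence NOT certified by the union bound.


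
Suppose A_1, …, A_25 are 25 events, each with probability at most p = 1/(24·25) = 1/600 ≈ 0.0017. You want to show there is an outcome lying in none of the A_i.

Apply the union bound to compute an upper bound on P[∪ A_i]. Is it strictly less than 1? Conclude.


Union bound: P[∪_{i=1}^{25} A_i] ≤ Σ_i P[A_i] ≤ 25·p = 25·(1/600) = 1/24.
Numerically: 1/24 ≈ 0.0417.
Is 1/24 < 1? YES.
Since P[∪ A_i] ≤ 1/24 < 1, the complement has P[∩ A_i^c] ≥ 1 − 1/24 = 23/24 > 0, so some outcome avoids every A_i.

25·p = 1/24 ≈ 0.0417; existence CERTIFIED by the union bound.


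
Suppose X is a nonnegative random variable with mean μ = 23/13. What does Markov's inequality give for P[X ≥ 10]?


μ = E[X] = 23/13, a = 10.
Markov: P[X ≥ 10] ≤ μ/a = (23/13)/10 = 23/130.
Numerically: ≈ 0.176923.
(Since a = 10 > μ = 1.769231, the bound 23/130 is < 1 and informative.)

P[X ≥ 10] ≤ 23/130 ≈ 0.176923.


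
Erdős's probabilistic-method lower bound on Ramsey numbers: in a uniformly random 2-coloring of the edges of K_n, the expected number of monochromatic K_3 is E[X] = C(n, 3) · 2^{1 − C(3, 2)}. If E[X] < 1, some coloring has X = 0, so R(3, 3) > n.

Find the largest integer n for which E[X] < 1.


We need C(n, 3) · 2^{1 − 3} < 1, i.e. C(n, 3) < 2^{3 − 1} = 4.
Check values of n near the boundary:
  n = 3: C(3, 3) = 1; 1 < 4? YES
  n = 4: C(4, 3) = 4; 4 < 4? NO
  n = 5: C(5, 3) = 10; 10 < 4? NO
  n = 6: C(6, 3) = 20; 20 < 4? NO
The largest n with C(n, 3) < 4 is n = 3 (where E[X] = 1/4 ≈ 0.25000). Hence R(3, 3) > 3, i.e. R(3, 3) ≥ 4.

Largest n = 3; hence R(3, 3) > 3.


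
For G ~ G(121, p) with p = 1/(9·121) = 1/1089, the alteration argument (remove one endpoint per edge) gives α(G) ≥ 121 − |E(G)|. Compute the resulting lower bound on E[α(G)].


E[|E(G)|] = C(121, 2)·p = 7260 · (1/1089) = 20/3.
E[α(G)] ≥ n − E[|E(G)|] = 121 − 20/3 = 343/3.
Numerically: ≈ 114.333333.
(This is only a lower bound; the true E[α(G)] may be larger.)

E[α(G)] ≥ 343/3 ≈ 114.333333.


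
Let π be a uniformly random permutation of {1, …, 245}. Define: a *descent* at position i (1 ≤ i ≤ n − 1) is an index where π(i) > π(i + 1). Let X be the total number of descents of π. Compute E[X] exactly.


Write X = Σ X_I over i = 1, …, 244, with X_I the indicator of one descent.
There are 244 indicators.
For each fixed i, the pair (π(i), π(i+1)) is a uniformly random ordered pair of distinct values from {1, …, 245}; by symmetry P[π(i) > π(i+1)] = 1/2.
By linearity: E[X] = 244 · (1/2) = (245 − 1) · (1/2) = 122 ≈ 122.000.

E[X] = 122 = 122.000.


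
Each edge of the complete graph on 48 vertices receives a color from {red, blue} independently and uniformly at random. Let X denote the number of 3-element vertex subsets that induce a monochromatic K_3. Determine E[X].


Let X = Σ_S X_S over the C(48, 3) = 17296 subsets S of size 3, where X_S = 1 if the K_3 on S is monochromatic.
For a fixed S, the K_3 on S has C(3, 2) = 3 edges. P[all 3 edges red] = (1/2)^3, and likewise for blue, so P[monochromatic] = 2·(1/2)^3 = 2^{1 − 3} = 1/4.
By linearity: E[X] = C(48, 3) · 2^{1 − 3} = 17296 · 1/4 = 4324.
Numerically: E[X] ≈ 4324.000000.

E[X] = C(48,3)·2^(1−C(3,2)) = 4324 ≈ 4324.000000.


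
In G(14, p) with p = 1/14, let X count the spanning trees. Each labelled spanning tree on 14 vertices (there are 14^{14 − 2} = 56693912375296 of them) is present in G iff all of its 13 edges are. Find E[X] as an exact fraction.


K_14 has 14^{14 − 2} = 56693912375296 labelled spanning trees.
For each such spanning tree H, let X_H = 1 if all 13 edges of H are present in G. Then P[X_H = 1] = p^{13} = (1/14)^{13} = 1/793714773254144.
By linearity of expectation: E[X] = Σ_H E[X_H] = 56693912375296 · p^{13} = 56693912375296 · 1/793714773254144 = 1/14.
Numerically: E[X] ≈ 0.0714286.

E[X] = 56693912375296 · (1/14)^{13} = 1/14 ≈ 0.0714286.


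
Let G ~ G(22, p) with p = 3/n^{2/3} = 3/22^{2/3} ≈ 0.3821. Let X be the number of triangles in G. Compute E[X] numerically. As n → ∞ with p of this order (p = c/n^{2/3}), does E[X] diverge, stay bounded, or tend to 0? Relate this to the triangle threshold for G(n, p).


Number of potential triangles: C(22, 3) = 1540.
Each occurs with probability p³ ≈ (0.3821)³ ≈ 5.5785124e-02.
By linearity: E[X] = C(22, 3)·p³ ≈ 1540 · 5.5785124e-02 ≈ 85.90909.
Since α = 2/3 < 1, p = c/n^{2/3} ≫ 1/n is above the triangle threshold p ~ 1/n. Asymptotically E[X] ~ (c³/6)·n^{3(1−α)} = (3³/6)·n^{1} → ∞; triangles are abundant w.h.p.

E[X] ≈ 85.90909; in regime p = Θ(1/n^{2/3}) E[X] diverges (above the triangle threshold p ~ 1/n).


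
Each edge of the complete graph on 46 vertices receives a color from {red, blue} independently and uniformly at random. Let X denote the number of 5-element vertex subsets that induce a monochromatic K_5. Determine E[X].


Let X = Σ_S X_S over the C(46, 5) = 1370754 subsets S of size 5, where X_S = 1 if the K_5 on S is monochromatic.
For a fixed S, the K_5 on S has C(5, 2) = 10 edges. P[all 10 edges red] = (1/2)^10, and likewise for blue, so P[monochromatic] = 2·(1/2)^10 = 2^{1 − 10} = 1/512.
By linearity of expectation: E[X] = C(46, 5) · 2^{1 − 10} = 1370754 · 1/512 = 685377/256.
Numerically: E[X] ≈ 2677.25391.

E[X] = C(46,5)·2^(1−C(5,2)) = 685377/256 ≈ 2677.25391.
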